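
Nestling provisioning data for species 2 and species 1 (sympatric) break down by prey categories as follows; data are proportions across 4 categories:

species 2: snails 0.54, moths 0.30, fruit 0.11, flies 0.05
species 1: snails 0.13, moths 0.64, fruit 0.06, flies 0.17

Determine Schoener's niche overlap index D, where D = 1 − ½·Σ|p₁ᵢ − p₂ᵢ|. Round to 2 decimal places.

0.54

Σ|p₁ᵢ − p₂ᵢ| = 0.41 + 0.34 + 0.05 + 0.12 = 0.92
D = 1 − ½ × 0.92 = 1 − 0.460 = 0.5400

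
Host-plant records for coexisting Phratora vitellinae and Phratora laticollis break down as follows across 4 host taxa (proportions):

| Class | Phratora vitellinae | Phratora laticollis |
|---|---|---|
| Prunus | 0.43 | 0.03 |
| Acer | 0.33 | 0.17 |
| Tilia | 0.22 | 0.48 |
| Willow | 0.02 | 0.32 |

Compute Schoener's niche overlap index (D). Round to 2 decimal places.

Σ|p₁ᵢ − p₂ᵢ| = 0.40 + 0.16 + 0.26 + 0.30 = 1.12
D = 1 − ½ × 1.12 = 1 − 0.560 = 0.4400

0.44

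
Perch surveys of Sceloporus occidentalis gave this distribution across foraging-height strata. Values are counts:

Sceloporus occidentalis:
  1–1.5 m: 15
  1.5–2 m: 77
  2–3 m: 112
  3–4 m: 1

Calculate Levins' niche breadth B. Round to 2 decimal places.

Proportions for Sceloporus occidentalis (n=205): 15/205=0.0732, 77/205=0.3756, 112/205=0.5463, 1/205=0.0049
Σpᵢ² = 0.0732² + 0.3756² + 0.5463² + 0.0049² = 0.005358 + 0.141075 + 0.298444 + 0.000024 = 0.444901
B = 1 / 0.444901 = 2.2477

2.25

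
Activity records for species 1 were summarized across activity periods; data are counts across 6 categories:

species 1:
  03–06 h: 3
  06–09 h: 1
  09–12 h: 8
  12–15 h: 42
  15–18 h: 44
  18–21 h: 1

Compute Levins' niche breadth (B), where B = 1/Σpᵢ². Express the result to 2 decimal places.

2.60

Proportions for species 1 (n=99): 3/99=0.0303, 1/99=0.0101, 8/99=0.0808, 42/99=0.4242, 44/99=0.4444, 1/99=0.0101
Σpᵢ² = 0.0303² + 0.0101² + 0.0808² + 0.4242² + 0.4444² + 0.0101² = 0.000918 + 0.000102 + 0.006529 + 0.179946 + 0.197491 + 0.000102 = 0.385088
B = 1 / 0.385088 = 2.5968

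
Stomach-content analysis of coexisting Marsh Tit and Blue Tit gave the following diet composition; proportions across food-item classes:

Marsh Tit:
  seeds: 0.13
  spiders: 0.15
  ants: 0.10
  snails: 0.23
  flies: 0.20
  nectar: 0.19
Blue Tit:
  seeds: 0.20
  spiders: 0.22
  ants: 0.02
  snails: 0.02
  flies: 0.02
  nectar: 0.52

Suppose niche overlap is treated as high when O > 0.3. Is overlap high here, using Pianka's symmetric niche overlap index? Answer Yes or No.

Σ p₁ᵢp₂ᵢ = 0.0260 + 0.0330 + 0.0020 + 0.0046 + 0.0040 + 0.0988 = 0.1684
Σp_1ᵢ² = 0.13² + 0.15² + 0.10² + 0.23² + 0.20² + 0.19² = 0.0169 + 0.0225 + 0.0100 + 0.0529 + 0.0400 + 0.0361 = 0.1784
Σp_2ᵢ² = 0.20² + 0.22² + 0.02² + 0.02² + 0.02² + 0.52² = 0.0400 + 0.0484 + 0.0004 + 0.0004 + 0.0004 + 0.2704 = 0.3600
O = 0.1684 / √(0.1784 × 0.3600) = 0.1684 / 0.25342 = 0.6645
O = 0.6645 > 0.3 → Yes.

Yes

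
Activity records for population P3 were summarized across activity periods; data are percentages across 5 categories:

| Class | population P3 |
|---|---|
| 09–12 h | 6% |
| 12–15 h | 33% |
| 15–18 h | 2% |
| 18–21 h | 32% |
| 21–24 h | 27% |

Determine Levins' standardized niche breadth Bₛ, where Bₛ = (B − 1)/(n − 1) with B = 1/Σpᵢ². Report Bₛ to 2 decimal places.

Convert percentages to proportions (divide by 100).
Σpᵢ² = 0.06² + 0.33² + 0.02² + 0.32² + 0.27² = 0.0036 + 0.1089 + 0.0004 + 0.1024 + 0.0729 = 0.2882
B = 1 / 0.2882 = 3.4698
Bₛ = (B − 1)/(n − 1) = (3.4698 − 1)/(5 − 1) = 2.4698/4 = 0.6175

0.62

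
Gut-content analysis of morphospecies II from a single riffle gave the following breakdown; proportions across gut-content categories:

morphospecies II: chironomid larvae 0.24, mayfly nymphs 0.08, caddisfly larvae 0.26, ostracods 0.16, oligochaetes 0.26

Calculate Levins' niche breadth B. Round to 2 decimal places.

Σpᵢ² = 0.24² + 0.08² + 0.26² + 0.16² + 0.26² = 0.0576 + 0.0064 + 0.0676 + 0.0256 + 0.0676 = 0.2248
B = 1 / 0.2248 = 4.4484

4.45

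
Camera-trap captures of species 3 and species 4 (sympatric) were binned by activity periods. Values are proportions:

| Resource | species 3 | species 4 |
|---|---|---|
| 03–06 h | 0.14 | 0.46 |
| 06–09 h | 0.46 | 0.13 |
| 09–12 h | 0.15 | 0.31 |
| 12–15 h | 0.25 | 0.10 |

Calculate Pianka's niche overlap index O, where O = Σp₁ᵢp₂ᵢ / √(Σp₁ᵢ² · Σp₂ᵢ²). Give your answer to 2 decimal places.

0.60

Σ p₁ᵢp₂ᵢ = 0.0644 + 0.0598 + 0.0465 + 0.0250 = 0.1957
Σp_1ᵢ² = 0.14² + 0.46² + 0.15² + 0.25² = 0.0196 + 0.2116 + 0.0225 + 0.0625 = 0.3162
Σp_2ᵢ² = 0.46² + 0.13² + 0.31² + 0.10² = 0.2116 + 0.0169 + 0.0961 + 0.0100 = 0.3346
O = 0.1957 / √(0.3162 × 0.3346) = 0.1957 / 0.32527 = 0.6017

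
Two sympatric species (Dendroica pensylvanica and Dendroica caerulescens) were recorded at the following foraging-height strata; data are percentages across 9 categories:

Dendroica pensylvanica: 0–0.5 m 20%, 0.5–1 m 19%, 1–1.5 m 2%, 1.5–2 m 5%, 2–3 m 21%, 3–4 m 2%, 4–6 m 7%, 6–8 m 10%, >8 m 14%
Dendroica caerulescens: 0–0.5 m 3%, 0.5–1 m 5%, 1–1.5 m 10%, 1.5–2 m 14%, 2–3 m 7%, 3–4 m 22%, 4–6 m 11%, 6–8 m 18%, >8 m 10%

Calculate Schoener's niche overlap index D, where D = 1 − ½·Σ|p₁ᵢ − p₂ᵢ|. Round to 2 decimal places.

Convert percentages to proportions (divide by 100).
Σ|p₁ᵢ − p₂ᵢ| = 0.17 + 0.14 + 0.08 + 0.09 + 0.14 + 0.20 + 0.04 + 0.08 + 0.04 = 0.98
D = 1 − ½ × 0.98 = 1 − 0.490 = 0.5100

0.51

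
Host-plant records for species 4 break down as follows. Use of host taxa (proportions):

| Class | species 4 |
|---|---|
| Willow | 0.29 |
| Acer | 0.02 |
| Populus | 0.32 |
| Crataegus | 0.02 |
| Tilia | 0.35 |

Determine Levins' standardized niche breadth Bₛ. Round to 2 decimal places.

Σpᵢ² = 0.29² + 0.02² + 0.32² + 0.02² + 0.35² = 0.0841 + 0.0004 + 0.1024 + 0.0004 + 0.1225 = 0.3098
B = 1 / 0.3098 = 3.2279
Bₛ = (B − 1)/(n − 1) = (3.2279 − 1)/(5 − 1) = 2.2279/4 = 0.5570

0.56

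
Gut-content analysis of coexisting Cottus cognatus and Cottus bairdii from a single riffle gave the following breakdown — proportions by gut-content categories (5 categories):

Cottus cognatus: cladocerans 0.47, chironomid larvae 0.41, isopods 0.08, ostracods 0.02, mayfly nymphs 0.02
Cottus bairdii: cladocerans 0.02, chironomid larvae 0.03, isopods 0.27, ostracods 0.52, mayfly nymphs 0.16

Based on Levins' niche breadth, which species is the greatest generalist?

Cottus bairdii

Σp_cognᵢ² = 0.47² + 0.41² + 0.08² + 0.02² + 0.02² = 0.2209 + 0.1681 + 0.0064 + 0.0004 + 0.0004 = 0.3962
B_cogn = 1 / 0.3962 = 2.5240
Σp_bairᵢ² = 0.02² + 0.03² + 0.27² + 0.52² + 0.16² = 0.0004 + 0.0009 + 0.0729 + 0.2704 + 0.0256 = 0.3702
B_bair = 1 / 0.3702 = 2.7012
Highest B → broadest niche (most generalist): Cottus bairdii (B = 2.70).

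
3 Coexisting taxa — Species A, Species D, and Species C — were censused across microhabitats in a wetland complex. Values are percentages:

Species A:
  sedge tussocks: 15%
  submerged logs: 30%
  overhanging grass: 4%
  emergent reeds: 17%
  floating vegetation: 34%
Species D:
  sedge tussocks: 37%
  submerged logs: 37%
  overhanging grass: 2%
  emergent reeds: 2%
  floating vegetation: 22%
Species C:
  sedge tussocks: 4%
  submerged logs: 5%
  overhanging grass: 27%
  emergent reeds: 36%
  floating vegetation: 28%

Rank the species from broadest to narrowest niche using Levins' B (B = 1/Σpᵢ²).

Convert percentages to proportions (divide by 100).
Σp_Aᵢ² = 0.15² + 0.30² + 0.04² + 0.17² + 0.34² = 0.0225 + 0.0900 + 0.0016 + 0.0289 + 0.1156 = 0.2586
B_A = 1 / 0.2586 = 3.8670
Σp_Dᵢ² = 0.37² + 0.37² + 0.02² + 0.02² + 0.22² = 0.1369 + 0.1369 + 0.0004 + 0.0004 + 0.0484 = 0.3230
B_D = 1 / 0.3230 = 3.0960
Σp_Cᵢ² = 0.04² + 0.05² + 0.27² + 0.36² + 0.28² = 0.0016 + 0.0025 + 0.0729 + 0.1296 + 0.0784 = 0.2850
B_C = 1 / 0.2850 = 3.5088
Ranking by B (broadest → narrowest): Species A (3.87) > Species C (3.51) > Species D (3.10)

Species A > Species C > Species D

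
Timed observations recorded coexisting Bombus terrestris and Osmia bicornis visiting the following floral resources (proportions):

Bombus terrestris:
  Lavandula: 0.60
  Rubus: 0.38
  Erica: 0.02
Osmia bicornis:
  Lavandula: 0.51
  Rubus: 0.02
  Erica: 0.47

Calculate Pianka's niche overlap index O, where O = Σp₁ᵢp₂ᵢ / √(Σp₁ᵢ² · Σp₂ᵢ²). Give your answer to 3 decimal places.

0.655

Σ p₁ᵢp₂ᵢ = 0.3060 + 0.0076 + 0.0094 = 0.3230
Σp_1ᵢ² = 0.60² + 0.38² + 0.02² = 0.3600 + 0.1444 + 0.0004 = 0.5048
Σp_2ᵢ² = 0.51² + 0.02² + 0.47² = 0.2601 + 0.0004 + 0.2209 = 0.4814
O = 0.3230 / √(0.5048 × 0.4814) = 0.3230 / 0.492961 = 0.65522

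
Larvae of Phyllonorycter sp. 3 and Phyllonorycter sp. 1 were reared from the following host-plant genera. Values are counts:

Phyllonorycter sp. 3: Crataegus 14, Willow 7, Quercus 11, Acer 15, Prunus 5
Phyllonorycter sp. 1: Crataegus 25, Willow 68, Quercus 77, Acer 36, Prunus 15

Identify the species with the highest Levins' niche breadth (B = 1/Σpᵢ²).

Phyllonorycter sp. 3

Proportions for Phyllonorycter sp. 3 (n=52): 14/52=0.2692, 7/52=0.1346, 11/52=0.2115, 15/52=0.2885, 5/52=0.0962
Proportions for Phyllonorycter sp. 1 (n=221): 25/221=0.1131, 68/221=0.3077, 77/221=0.3484, 36/221=0.1629, 15/221=0.0679
Σp_3ᵢ² = 0.2692² + 0.1346² + 0.2115² + 0.2885² + 0.0962² = 0.072469 + 0.018117 + 0.044732 + 0.083232 + 0.009254 = 0.227804
B_3 = 1 / 0.227804 = 4.3897
Σp_1ᵢ² = 0.1131² + 0.3077² + 0.3484² + 0.1629² + 0.0679² = 0.012792 + 0.094679 + 0.121383 + 0.026536 + 0.004610 = 0.260000
B_1 = 1 / 0.260000 = 3.8462
Highest B → broadest niche (most generalist): Phyllonorycter sp. 3 (B = 4.39).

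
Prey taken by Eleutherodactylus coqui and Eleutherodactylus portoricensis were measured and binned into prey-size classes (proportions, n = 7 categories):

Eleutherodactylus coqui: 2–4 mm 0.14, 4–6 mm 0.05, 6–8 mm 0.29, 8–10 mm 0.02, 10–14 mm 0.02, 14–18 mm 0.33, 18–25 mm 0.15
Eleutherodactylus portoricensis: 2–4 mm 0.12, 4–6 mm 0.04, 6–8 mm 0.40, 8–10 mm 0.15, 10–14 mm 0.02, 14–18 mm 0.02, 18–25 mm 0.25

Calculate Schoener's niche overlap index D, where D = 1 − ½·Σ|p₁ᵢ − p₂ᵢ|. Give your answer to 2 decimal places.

Σ|p₁ᵢ − p₂ᵢ| = 0.02 + 0.01 + 0.11 + 0.13 + 0.00 + 0.31 + 0.10 = 0.68
D = 1 − ½ × 0.68 = 1 − 0.340 = 0.6600

0.66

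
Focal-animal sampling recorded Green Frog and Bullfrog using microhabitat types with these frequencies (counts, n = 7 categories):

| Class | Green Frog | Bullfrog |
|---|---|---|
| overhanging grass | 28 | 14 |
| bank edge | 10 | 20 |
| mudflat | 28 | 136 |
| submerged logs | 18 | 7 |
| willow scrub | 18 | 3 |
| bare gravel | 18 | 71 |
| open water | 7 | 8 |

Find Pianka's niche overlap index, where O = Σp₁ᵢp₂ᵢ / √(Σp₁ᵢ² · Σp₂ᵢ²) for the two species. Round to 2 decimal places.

Proportions for Green Frog (n=127): 28/127=0.2205, 10/127=0.0787, 28/127=0.2205, 18/127=0.1417, 18/127=0.1417, 18/127=0.1417, 7/127=0.0551
Proportions for Bullfrog (n=259): 14/259=0.0541, 20/259=0.0772, 136/259=0.5251, 7/259=0.0270, 3/259=0.0116, 71/259=0.2741, 8/259=0.0309
Σ p₁ᵢp₂ᵢ = 0.011929 + 0.006076 + 0.115785 + 0.003826 + 0.001644 + 0.038840 + 0.001703 = 0.179803
Σp_1ᵢ² = 0.2205² + 0.0787² + 0.2205² + 0.1417² + 0.1417² + 0.1417² + 0.0551² = 0.048620 + 0.006194 + 0.048620 + 0.020079 + 0.020079 + 0.020079 + 0.003036 = 0.166707
Σp_2ᵢ² = 0.0541² + 0.0772² + 0.5251² + 0.0270² + 0.0116² + 0.2741² + 0.0309² = 0.002927 + 0.005960 + 0.275730 + 0.000729 + 0.000135 + 0.075131 + 0.000955 = 0.361567
O = 0.179803 / √(0.166707 × 0.361567) = 0.179803 / 0.2455112 = 0.7324

0.73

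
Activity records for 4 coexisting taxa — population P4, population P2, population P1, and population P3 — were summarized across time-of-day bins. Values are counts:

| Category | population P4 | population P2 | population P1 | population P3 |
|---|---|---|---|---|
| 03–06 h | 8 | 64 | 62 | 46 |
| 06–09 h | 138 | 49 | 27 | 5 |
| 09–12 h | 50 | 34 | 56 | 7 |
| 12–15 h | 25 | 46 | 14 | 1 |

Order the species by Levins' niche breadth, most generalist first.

population P2 > population P1 > population P4 > population P3

Proportions for population P4 (n=221): 8/221=0.0362, 138/221=0.6244, 50/221=0.2262, 25/221=0.1131
Proportions for population P2 (n=193): 64/193=0.3316, 49/193=0.2539, 34/193=0.1762, 46/193=0.2383
Proportions for population P1 (n=159): 62/159=0.3899, 27/159=0.1698, 56/159=0.3522, 14/159=0.0881
Proportions for population P3 (n=59): 46/59=0.7797, 5/59=0.0847, 7/59=0.1186, 1/59=0.0169
Σp_P4ᵢ² = 0.0362² + 0.6244² + 0.2262² + 0.1131² = 0.001310 + 0.389875 + 0.051166 + 0.012792 = 0.455143
B_P4 = 1 / 0.455143 = 2.1971
Σp_P2ᵢ² = 0.3316² + 0.2539² + 0.1762² + 0.2383² = 0.109959 + 0.064465 + 0.031046 + 0.056787 = 0.262257
B_P2 = 1 / 0.262257 = 3.8131
Σp_P1ᵢ² = 0.3899² + 0.1698² + 0.3522² + 0.0881² = 0.152022 + 0.028832 + 0.124045 + 0.007762 = 0.312661
B_P1 = 1 / 0.312661 = 3.1984
Σp_P3ᵢ² = 0.7797² + 0.0847² + 0.1186² + 0.0169² = 0.607932 + 0.007174 + 0.014066 + 0.000286 = 0.629458
B_P3 = 1 / 0.629458 = 1.5887
Ranking by B (broadest → narrowest): population P2 (3.81) > population P1 (3.20) > population P4 (2.20) > population P3 (1.59)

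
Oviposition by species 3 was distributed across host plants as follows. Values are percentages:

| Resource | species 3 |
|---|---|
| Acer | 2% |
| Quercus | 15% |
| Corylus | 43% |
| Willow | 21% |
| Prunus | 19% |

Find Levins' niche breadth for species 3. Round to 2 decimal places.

Convert percentages to proportions (divide by 100).
Σpᵢ² = 0.02² + 0.15² + 0.43² + 0.21² + 0.19² = 0.0004 + 0.0225 + 0.1849 + 0.0441 + 0.0361 = 0.2880
B = 1 / 0.2880 = 3.4722

3.47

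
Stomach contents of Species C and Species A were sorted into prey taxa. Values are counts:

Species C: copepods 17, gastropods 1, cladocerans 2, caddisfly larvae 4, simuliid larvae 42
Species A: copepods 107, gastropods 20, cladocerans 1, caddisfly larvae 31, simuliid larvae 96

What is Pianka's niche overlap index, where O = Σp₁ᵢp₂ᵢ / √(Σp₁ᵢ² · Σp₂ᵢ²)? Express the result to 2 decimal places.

0.89

Proportions for Species C (n=66): 17/66=0.2576, 1/66=0.0152, 2/66=0.0303, 4/66=0.0606, 42/66=0.6364
Proportions for Species A (n=255): 107/255=0.4196, 20/255=0.0784, 1/255=0.0039, 31/255=0.1216, 96/255=0.3765
Σ p₁ᵢp₂ᵢ = 0.108089 + 0.001192 + 0.000118 + 0.007369 + 0.239605 = 0.356373
Σp_1ᵢ² = 0.2576² + 0.0152² + 0.0303² + 0.0606² + 0.6364² = 0.066358 + 0.000231 + 0.000918 + 0.003672 + 0.405005 = 0.476184
Σp_2ᵢ² = 0.4196² + 0.0784² + 0.0039² + 0.1216² + 0.3765² = 0.176064 + 0.006147 + 0.000015 + 0.014787 + 0.141752 = 0.338765
O = 0.356373 / √(0.476184 × 0.338765) = 0.356373 / 0.4016397 = 0.8873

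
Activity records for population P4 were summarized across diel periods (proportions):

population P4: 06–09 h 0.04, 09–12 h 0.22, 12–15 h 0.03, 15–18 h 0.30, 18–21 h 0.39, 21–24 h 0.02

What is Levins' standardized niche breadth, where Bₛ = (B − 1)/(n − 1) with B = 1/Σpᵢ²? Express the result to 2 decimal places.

0.48

Σpᵢ² = 0.04² + 0.22² + 0.03² + 0.30² + 0.39² + 0.02² = 0.0016 + 0.0484 + 0.0009 + 0.0900 + 0.1521 + 0.0004 = 0.2934
B = 1 / 0.2934 = 3.4083
Bₛ = (B − 1)/(n − 1) = (3.4083 − 1)/(6 − 1) = 2.4083/5 = 0.4817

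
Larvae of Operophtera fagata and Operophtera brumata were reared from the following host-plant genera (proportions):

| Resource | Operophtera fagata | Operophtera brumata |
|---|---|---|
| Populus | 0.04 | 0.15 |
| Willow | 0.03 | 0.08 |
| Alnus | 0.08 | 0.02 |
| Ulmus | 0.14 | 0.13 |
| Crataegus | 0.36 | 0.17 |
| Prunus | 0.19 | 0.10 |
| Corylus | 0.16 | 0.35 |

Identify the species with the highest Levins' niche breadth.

Σp_fagaᵢ² = 0.04² + 0.03² + 0.08² + 0.14² + 0.36² + 0.19² + 0.16² = 0.0016 + 0.0009 + 0.0064 + 0.0196 + 0.1296 + 0.0361 + 0.0256 = 0.2198
B_faga = 1 / 0.2198 = 4.5496
Σp_brumᵢ² = 0.15² + 0.08² + 0.02² + 0.13² + 0.17² + 0.10² + 0.35² = 0.0225 + 0.0064 + 0.0004 + 0.0169 + 0.0289 + 0.0100 + 0.1225 = 0.2076
B_brum = 1 / 0.2076 = 4.8170
Highest B → broadest niche (most generalist): Operophtera brumata (B = 4.82).

Operophtera brumata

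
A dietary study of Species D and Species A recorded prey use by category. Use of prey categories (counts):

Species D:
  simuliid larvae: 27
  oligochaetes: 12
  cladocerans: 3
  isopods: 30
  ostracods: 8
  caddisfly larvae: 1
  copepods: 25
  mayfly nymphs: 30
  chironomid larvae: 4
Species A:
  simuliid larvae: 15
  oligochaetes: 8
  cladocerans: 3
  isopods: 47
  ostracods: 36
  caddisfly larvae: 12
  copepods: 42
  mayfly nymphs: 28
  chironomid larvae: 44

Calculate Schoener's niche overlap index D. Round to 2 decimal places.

Proportions for Species D (n=140): 27/140=0.1929, 12/140=0.0857, 3/140=0.0214, 30/140=0.2143, 8/140=0.0571, 1/140=0.0071, 25/140=0.1786, 30/140=0.2143, 4/140=0.0286
Proportions for Species A (n=235): 15/235=0.0638, 8/235=0.0340, 3/235=0.0128, 47/235=0.2000, 36/235=0.1532, 12/235=0.0511, 42/235=0.1787, 28/235=0.1191, 44/235=0.1872
Σ|p₁ᵢ − p₂ᵢ| = 0.1291 + 0.0517 + 0.0086 + 0.0143 + 0.0961 + 0.0440 + 0.0001 + 0.0952 + 0.1586 = 0.5977
D = 1 − ½ × 0.5977 = 1 − 0.29885 = 0.70115

0.70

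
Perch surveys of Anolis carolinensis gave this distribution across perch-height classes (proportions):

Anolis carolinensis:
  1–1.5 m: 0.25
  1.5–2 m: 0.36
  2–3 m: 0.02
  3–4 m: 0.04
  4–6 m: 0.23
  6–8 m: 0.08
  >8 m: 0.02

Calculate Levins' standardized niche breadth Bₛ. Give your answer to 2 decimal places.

0.49

Σpᵢ² = 0.25² + 0.36² + 0.02² + 0.04² + 0.23² + 0.08² + 0.02² = 0.0625 + 0.1296 + 0.0004 + 0.0016 + 0.0529 + 0.0064 + 0.0004 = 0.2538
B = 1 / 0.2538 = 3.9401
Bₛ = (B − 1)/(n − 1) = (3.9401 − 1)/(7 − 1) = 2.9401/6 = 0.4900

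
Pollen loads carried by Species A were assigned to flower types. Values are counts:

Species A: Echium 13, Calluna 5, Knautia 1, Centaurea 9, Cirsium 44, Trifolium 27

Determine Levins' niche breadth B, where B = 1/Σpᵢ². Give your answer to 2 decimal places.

3.33

Proportions for Species A (n=99): 13/99=0.1313, 5/99=0.0505, 1/99=0.0101, 9/99=0.0909, 44/99=0.4444, 27/99=0.2727
Σpᵢ² = 0.1313² + 0.0505² + 0.0101² + 0.0909² + 0.4444² + 0.2727² = 0.017240 + 0.002550 + 0.000102 + 0.008263 + 0.197491 + 0.074365 = 0.300011
B = 1 / 0.300011 = 3.3332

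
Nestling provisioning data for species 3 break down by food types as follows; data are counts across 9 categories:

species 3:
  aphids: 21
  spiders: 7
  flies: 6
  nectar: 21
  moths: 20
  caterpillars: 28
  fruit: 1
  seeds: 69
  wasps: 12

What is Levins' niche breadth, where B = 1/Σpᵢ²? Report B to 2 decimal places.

4.85

Proportions for species 3 (n=185): 21/185=0.1135, 7/185=0.0378, 6/185=0.0324, 21/185=0.1135, 20/185=0.1081, 28/185=0.1514, 1/185=0.0054, 69/185=0.3730, 12/185=0.0649
Σpᵢ² = 0.1135² + 0.0378² + 0.0324² + 0.1135² + 0.1081² + 0.1514² + 0.0054² + 0.3730² + 0.0649² = 0.012882 + 0.001429 + 0.001050 + 0.012882 + 0.011686 + 0.022922 + 0.000029 + 0.139129 + 0.004212 = 0.206221
B = 1 / 0.206221 = 4.8492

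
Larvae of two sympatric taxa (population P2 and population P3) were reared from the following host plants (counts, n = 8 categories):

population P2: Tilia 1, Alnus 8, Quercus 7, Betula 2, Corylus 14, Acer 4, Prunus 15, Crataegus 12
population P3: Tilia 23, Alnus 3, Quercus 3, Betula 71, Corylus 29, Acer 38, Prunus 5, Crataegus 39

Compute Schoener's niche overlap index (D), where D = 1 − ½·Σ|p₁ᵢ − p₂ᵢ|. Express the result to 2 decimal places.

Proportions for population P2 (n=63): 1/63=0.0159, 8/63=0.1270, 7/63=0.1111, 2/63=0.0317, 14/63=0.2222, 4/63=0.0635, 15/63=0.2381, 12/63=0.1905
Proportions for population P3 (n=211): 23/211=0.1090, 3/211=0.0142, 3/211=0.0142, 71/211=0.3365, 29/211=0.1374, 38/211=0.1801, 5/211=0.0237, 39/211=0.1848
Σ|p₁ᵢ − p₂ᵢ| = 0.0931 + 0.1128 + 0.0969 + 0.3048 + 0.0848 + 0.1166 + 0.2144 + 0.0057 = 1.0291
D = 1 − ½ × 1.0291 = 1 − 0.51455 = 0.48545

0.49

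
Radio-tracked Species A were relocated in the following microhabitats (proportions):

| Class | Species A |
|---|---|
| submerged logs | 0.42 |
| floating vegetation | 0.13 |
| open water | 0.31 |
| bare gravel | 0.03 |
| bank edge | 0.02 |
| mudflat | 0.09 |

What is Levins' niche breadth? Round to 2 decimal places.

Σpᵢ² = 0.42² + 0.13² + 0.31² + 0.03² + 0.02² + 0.09² = 0.1764 + 0.0169 + 0.0961 + 0.0009 + 0.0004 + 0.0081 = 0.2988
B = 1 / 0.2988 = 3.3467

3.35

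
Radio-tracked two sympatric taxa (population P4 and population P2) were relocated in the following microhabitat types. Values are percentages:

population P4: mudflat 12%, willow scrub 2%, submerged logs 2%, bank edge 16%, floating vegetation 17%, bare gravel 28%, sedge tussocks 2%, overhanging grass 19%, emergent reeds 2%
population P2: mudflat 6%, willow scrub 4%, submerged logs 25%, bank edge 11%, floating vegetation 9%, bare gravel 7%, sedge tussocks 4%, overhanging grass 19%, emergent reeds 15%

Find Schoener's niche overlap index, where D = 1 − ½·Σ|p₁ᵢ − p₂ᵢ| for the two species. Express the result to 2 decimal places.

Convert percentages to proportions (divide by 100).
Σ|p₁ᵢ − p₂ᵢ| = 0.06 + 0.02 + 0.23 + 0.05 + 0.08 + 0.21 + 0.02 + 0.00 + 0.13 = 0.80
D = 1 − ½ × 0.80 = 1 − 0.400 = 0.6000

0.60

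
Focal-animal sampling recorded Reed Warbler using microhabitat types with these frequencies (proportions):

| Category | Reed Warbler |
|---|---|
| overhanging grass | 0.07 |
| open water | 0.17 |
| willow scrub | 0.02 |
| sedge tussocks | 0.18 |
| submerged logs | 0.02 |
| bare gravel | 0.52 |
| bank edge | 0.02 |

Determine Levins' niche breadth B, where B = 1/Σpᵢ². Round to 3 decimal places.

Σpᵢ² = 0.07² + 0.17² + 0.02² + 0.18² + 0.02² + 0.52² + 0.02² = 0.0049 + 0.0289 + 0.0004 + 0.0324 + 0.0004 + 0.2704 + 0.0004 = 0.3378
B = 1 / 0.3378 = 2.96033

2.960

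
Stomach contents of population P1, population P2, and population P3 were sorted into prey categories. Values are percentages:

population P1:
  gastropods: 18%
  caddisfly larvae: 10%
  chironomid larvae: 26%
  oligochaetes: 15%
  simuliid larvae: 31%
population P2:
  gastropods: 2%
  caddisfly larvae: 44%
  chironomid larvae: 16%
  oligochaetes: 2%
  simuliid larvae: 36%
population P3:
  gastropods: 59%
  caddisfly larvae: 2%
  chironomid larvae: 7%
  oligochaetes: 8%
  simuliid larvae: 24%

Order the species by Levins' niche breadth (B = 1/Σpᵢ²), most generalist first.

Convert percentages to proportions (divide by 100).
Σp_P1ᵢ² = 0.18² + 0.10² + 0.26² + 0.15² + 0.31² = 0.0324 + 0.0100 + 0.0676 + 0.0225 + 0.0961 = 0.2286
B_P1 = 1 / 0.2286 = 4.3745
Σp_P2ᵢ² = 0.02² + 0.44² + 0.16² + 0.02² + 0.36² = 0.0004 + 0.1936 + 0.0256 + 0.0004 + 0.1296 = 0.3496
B_P2 = 1 / 0.3496 = 2.8604
Σp_P3ᵢ² = 0.59² + 0.02² + 0.07² + 0.08² + 0.24² = 0.3481 + 0.0004 + 0.0049 + 0.0064 + 0.0576 = 0.4174
B_P3 = 1 / 0.4174 = 2.3958
Ranking by B (broadest → narrowest): population P1 (4.37) > population P2 (2.86) > population P3 (2.40)

population P1 > population P2 > population P3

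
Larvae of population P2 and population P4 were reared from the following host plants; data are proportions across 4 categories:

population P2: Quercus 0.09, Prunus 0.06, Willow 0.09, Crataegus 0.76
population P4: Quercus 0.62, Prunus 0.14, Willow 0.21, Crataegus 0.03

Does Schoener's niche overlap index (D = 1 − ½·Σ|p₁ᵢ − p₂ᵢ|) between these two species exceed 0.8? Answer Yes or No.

No

Σ|p₁ᵢ − p₂ᵢ| = 0.53 + 0.08 + 0.12 + 0.73 = 1.46
D = 1 − ½ × 1.46 = 1 − 0.730 = 0.2700
D = 0.2700 < 0.8 → No.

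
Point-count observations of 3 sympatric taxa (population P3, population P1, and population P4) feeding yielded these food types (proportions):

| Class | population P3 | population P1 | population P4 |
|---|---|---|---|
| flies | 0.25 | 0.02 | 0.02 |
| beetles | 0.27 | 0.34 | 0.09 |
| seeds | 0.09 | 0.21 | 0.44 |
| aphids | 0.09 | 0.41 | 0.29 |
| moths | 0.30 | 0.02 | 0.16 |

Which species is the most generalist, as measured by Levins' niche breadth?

population P3

Σp_P3ᵢ² = 0.25² + 0.27² + 0.09² + 0.09² + 0.30² = 0.0625 + 0.0729 + 0.0081 + 0.0081 + 0.0900 = 0.2416
B_P3 = 1 / 0.2416 = 4.1391
Σp_P1ᵢ² = 0.02² + 0.34² + 0.21² + 0.41² + 0.02² = 0.0004 + 0.1156 + 0.0441 + 0.1681 + 0.0004 = 0.3286
B_P1 = 1 / 0.3286 = 3.0432
Σp_P4ᵢ² = 0.02² + 0.09² + 0.44² + 0.29² + 0.16² = 0.0004 + 0.0081 + 0.1936 + 0.0841 + 0.0256 = 0.3118
B_P4 = 1 / 0.3118 = 3.2072
Highest B → broadest niche (most generalist): population P3 (B = 4.14).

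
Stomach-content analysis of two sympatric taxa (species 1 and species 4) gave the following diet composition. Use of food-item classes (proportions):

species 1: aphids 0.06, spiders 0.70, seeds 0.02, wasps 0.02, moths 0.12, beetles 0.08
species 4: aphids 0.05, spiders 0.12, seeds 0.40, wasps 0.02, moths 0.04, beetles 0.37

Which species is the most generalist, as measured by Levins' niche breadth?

Σp_1ᵢ² = 0.06² + 0.70² + 0.02² + 0.02² + 0.12² + 0.08² = 0.0036 + 0.4900 + 0.0004 + 0.0004 + 0.0144 + 0.0064 = 0.5152
B_1 = 1 / 0.5152 = 1.9410
Σp_4ᵢ² = 0.05² + 0.12² + 0.40² + 0.02² + 0.04² + 0.37² = 0.0025 + 0.0144 + 0.1600 + 0.0004 + 0.0016 + 0.1369 = 0.3158
B_4 = 1 / 0.3158 = 3.1666
Highest B → broadest niche (most generalist): species 4 (B = 3.17).

species 4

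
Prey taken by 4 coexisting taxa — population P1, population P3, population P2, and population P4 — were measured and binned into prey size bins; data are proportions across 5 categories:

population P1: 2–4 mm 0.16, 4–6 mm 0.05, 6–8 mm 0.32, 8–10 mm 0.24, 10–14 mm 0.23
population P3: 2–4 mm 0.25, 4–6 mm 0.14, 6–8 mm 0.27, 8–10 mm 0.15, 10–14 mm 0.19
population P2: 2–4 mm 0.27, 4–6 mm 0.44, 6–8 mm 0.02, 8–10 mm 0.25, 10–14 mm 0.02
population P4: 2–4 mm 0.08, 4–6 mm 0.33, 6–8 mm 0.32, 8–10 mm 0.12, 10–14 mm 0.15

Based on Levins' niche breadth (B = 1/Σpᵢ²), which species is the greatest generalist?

population P3

Σp_P1ᵢ² = 0.16² + 0.05² + 0.32² + 0.24² + 0.23² = 0.0256 + 0.0025 + 0.1024 + 0.0576 + 0.0529 = 0.2410
B_P1 = 1 / 0.2410 = 4.1494
Σp_P3ᵢ² = 0.25² + 0.14² + 0.27² + 0.15² + 0.19² = 0.0625 + 0.0196 + 0.0729 + 0.0225 + 0.0361 = 0.2136
B_P3 = 1 / 0.2136 = 4.6816
Σp_P2ᵢ² = 0.27² + 0.44² + 0.02² + 0.25² + 0.02² = 0.0729 + 0.1936 + 0.0004 + 0.0625 + 0.0004 = 0.3298
B_P2 = 1 / 0.3298 = 3.0321
Σp_P4ᵢ² = 0.08² + 0.33² + 0.32² + 0.12² + 0.15² = 0.0064 + 0.1089 + 0.1024 + 0.0144 + 0.0225 = 0.2546
B_P4 = 1 / 0.2546 = 3.9277
Highest B → broadest niche (most generalist): population P3 (B = 4.68).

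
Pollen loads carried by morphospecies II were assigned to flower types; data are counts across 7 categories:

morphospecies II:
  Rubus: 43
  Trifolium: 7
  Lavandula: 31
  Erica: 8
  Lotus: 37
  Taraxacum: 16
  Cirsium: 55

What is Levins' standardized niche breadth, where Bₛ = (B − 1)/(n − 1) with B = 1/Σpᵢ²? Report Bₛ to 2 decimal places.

Proportions for morphospecies II (n=197): 43/197=0.2183, 7/197=0.0355, 31/197=0.1574, 8/197=0.0406, 37/197=0.1878, 16/197=0.0812, 55/197=0.2792
Σpᵢ² = 0.2183² + 0.0355² + 0.1574² + 0.0406² + 0.1878² + 0.0812² + 0.2792² = 0.047655 + 0.001260 + 0.024775 + 0.001648 + 0.035269 + 0.006593 + 0.077953 = 0.195153
B = 1 / 0.195153 = 5.1242
Bₛ = (B − 1)/(n − 1) = (5.1242 − 1)/(7 − 1) = 4.1242/6 = 0.6874

0.69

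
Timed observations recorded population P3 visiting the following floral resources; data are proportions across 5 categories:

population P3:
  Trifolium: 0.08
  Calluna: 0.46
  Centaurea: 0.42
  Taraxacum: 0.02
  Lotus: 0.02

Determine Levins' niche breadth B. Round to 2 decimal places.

2.53

Σpᵢ² = 0.08² + 0.46² + 0.42² + 0.02² + 0.02² = 0.0064 + 0.2116 + 0.1764 + 0.0004 + 0.0004 = 0.3952
B = 1 / 0.3952 = 2.5304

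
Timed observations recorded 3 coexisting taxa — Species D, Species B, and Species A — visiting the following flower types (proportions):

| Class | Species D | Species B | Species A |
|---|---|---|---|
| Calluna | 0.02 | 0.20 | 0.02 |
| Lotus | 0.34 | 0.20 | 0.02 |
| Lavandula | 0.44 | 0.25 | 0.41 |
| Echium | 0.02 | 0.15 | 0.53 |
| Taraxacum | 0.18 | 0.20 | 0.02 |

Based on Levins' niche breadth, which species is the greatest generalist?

Species B

Σp_Dᵢ² = 0.02² + 0.34² + 0.44² + 0.02² + 0.18² = 0.0004 + 0.1156 + 0.1936 + 0.0004 + 0.0324 = 0.3424
B_D = 1 / 0.3424 = 2.9206
Σp_Bᵢ² = 0.20² + 0.20² + 0.25² + 0.15² + 0.20² = 0.0400 + 0.0400 + 0.0625 + 0.0225 + 0.0400 = 0.2050
B_B = 1 / 0.2050 = 4.8780
Σp_Aᵢ² = 0.02² + 0.02² + 0.41² + 0.53² + 0.02² = 0.0004 + 0.0004 + 0.1681 + 0.2809 + 0.0004 = 0.4502
B_A = 1 / 0.4502 = 2.2212
Highest B → broadest niche (most generalist): Species B (B = 4.88).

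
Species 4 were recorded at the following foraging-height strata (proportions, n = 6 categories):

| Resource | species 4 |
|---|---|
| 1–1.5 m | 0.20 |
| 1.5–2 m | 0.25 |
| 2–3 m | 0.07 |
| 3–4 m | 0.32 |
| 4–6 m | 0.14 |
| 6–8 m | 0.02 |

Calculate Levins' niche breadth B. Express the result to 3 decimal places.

Σpᵢ² = 0.20² + 0.25² + 0.07² + 0.32² + 0.14² + 0.02² = 0.0400 + 0.0625 + 0.0049 + 0.1024 + 0.0196 + 0.0004 = 0.2298
B = 1 / 0.2298 = 4.35161

4.352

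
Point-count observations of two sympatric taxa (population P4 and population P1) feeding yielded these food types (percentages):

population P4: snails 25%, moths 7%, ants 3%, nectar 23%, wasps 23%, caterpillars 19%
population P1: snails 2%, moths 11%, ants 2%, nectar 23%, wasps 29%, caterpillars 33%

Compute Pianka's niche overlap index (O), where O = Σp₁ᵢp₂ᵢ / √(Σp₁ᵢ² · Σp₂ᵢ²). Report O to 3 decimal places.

Convert percentages to proportions (divide by 100).
Σ p₁ᵢp₂ᵢ = 0.0050 + 0.0077 + 0.0006 + 0.0529 + 0.0667 + 0.0627 = 0.1956
Σp_1ᵢ² = 0.25² + 0.07² + 0.03² + 0.23² + 0.23² + 0.19² = 0.0625 + 0.0049 + 0.0009 + 0.0529 + 0.0529 + 0.0361 = 0.2102
Σp_2ᵢ² = 0.02² + 0.11² + 0.02² + 0.23² + 0.29² + 0.33² = 0.0004 + 0.0121 + 0.0004 + 0.0529 + 0.0841 + 0.1089 = 0.2588
O = 0.1956 / √(0.2102 × 0.2588) = 0.1956 / 0.233238 = 0.83863

0.839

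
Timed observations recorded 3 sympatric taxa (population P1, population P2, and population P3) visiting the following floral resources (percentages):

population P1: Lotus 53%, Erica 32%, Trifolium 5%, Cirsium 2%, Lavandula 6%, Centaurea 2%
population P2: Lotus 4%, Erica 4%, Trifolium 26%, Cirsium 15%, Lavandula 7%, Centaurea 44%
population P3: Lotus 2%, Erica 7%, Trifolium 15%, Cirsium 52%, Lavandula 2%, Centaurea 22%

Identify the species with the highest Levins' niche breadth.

Convert percentages to proportions (divide by 100).
Σp_P1ᵢ² = 0.53² + 0.32² + 0.05² + 0.02² + 0.06² + 0.02² = 0.2809 + 0.1024 + 0.0025 + 0.0004 + 0.0036 + 0.0004 = 0.3902
B_P1 = 1 / 0.3902 = 2.5628
Σp_P2ᵢ² = 0.04² + 0.04² + 0.26² + 0.15² + 0.07² + 0.44² = 0.0016 + 0.0016 + 0.0676 + 0.0225 + 0.0049 + 0.1936 = 0.2918
B_P2 = 1 / 0.2918 = 3.4270
Σp_P3ᵢ² = 0.02² + 0.07² + 0.15² + 0.52² + 0.02² + 0.22² = 0.0004 + 0.0049 + 0.0225 + 0.2704 + 0.0004 + 0.0484 = 0.3470
B_P3 = 1 / 0.3470 = 2.8818
Highest B → broadest niche (most generalist): population P2 (B = 3.43).

population P2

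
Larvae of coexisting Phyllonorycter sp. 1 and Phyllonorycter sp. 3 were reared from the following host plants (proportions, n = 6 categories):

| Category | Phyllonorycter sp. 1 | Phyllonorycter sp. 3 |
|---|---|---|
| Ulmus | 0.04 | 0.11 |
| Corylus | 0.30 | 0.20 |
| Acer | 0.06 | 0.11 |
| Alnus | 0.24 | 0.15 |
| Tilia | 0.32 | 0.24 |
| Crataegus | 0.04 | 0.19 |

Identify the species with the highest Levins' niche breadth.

Σp_1ᵢ² = 0.04² + 0.30² + 0.06² + 0.24² + 0.32² + 0.04² = 0.0016 + 0.0900 + 0.0036 + 0.0576 + 0.1024 + 0.0016 = 0.2568
B_1 = 1 / 0.2568 = 3.8941
Σp_3ᵢ² = 0.11² + 0.20² + 0.11² + 0.15² + 0.24² + 0.19² = 0.0121 + 0.0400 + 0.0121 + 0.0225 + 0.0576 + 0.0361 = 0.1804
B_3 = 1 / 0.1804 = 5.5432
Highest B → broadest niche (most generalist): Phyllonorycter sp. 3 (B = 5.54).

Phyllonorycter sp. 3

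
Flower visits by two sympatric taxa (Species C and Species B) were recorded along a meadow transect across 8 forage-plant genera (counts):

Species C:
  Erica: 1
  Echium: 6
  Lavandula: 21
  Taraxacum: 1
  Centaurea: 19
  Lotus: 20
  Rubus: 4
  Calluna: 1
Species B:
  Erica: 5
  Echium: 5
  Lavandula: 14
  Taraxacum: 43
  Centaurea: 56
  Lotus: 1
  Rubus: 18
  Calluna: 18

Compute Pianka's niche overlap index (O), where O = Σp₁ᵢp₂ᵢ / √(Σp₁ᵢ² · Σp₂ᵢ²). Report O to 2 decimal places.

0.57

Proportions for Species C (n=73): 1/73=0.0137, 6/73=0.0822, 21/73=0.2877, 1/73=0.0137, 19/73=0.2603, 20/73=0.2740, 4/73=0.0548, 1/73=0.0137
Proportions for Species B (n=160): 5/160=0.0313, 5/160=0.0313, 14/160=0.0875, 43/160=0.2688, 56/160=0.3500, 1/160=0.0063, 18/160=0.1125, 18/160=0.1125
Σ p₁ᵢp₂ᵢ = 0.000429 + 0.002573 + 0.025174 + 0.003683 + 0.091105 + 0.001726 + 0.006165 + 0.001541 = 0.132396
Σp_1ᵢ² = 0.0137² + 0.0822² + 0.2877² + 0.0137² + 0.2603² + 0.2740² + 0.0548² + 0.0137² = 0.000188 + 0.006757 + 0.082771 + 0.000188 + 0.067756 + 0.075076 + 0.003003 + 0.000188 = 0.235927
Σp_2ᵢ² = 0.0313² + 0.0313² + 0.0875² + 0.2688² + 0.3500² + 0.0063² + 0.1125² + 0.1125² = 0.000980 + 0.000980 + 0.007656 + 0.072253 + 0.122500 + 0.000040 + 0.012656 + 0.012656 = 0.229721
O = 0.132396 / √(0.235927 × 0.229721) = 0.132396 / 0.2328033 = 0.5687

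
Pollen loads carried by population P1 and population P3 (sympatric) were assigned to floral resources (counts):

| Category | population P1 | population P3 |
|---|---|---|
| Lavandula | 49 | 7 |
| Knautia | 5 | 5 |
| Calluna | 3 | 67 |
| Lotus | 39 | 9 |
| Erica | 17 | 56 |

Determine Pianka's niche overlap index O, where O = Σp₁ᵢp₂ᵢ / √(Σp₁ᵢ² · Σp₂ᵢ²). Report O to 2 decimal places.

Proportions for population P1 (n=113): 49/113=0.4336, 5/113=0.0442, 3/113=0.0265, 39/113=0.3451, 17/113=0.1504
Proportions for population P3 (n=144): 7/144=0.0486, 5/144=0.0347, 67/144=0.4653, 9/144=0.0625, 56/144=0.3889
Σ p₁ᵢp₂ᵢ = 0.021073 + 0.001534 + 0.012330 + 0.021569 + 0.058491 = 0.114997
Σp_1ᵢ² = 0.4336² + 0.0442² + 0.0265² + 0.3451² + 0.1504² = 0.188009 + 0.001954 + 0.000702 + 0.119094 + 0.022620 = 0.332379
Σp_2ᵢ² = 0.0486² + 0.0347² + 0.4653² + 0.0625² + 0.3889² = 0.002362 + 0.001204 + 0.216504 + 0.003906 + 0.151243 = 0.375219
O = 0.114997 / √(0.332379 × 0.375219) = 0.114997 / 0.3531500 = 0.3256

0.33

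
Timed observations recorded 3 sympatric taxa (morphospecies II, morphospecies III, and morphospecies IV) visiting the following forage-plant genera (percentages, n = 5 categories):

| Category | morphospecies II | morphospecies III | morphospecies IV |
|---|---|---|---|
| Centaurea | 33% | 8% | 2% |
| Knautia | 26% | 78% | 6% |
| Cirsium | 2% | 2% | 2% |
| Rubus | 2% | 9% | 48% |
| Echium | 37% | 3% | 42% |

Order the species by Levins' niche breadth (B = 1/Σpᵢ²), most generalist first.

Convert percentages to proportions (divide by 100).
Σp_IIᵢ² = 0.33² + 0.26² + 0.02² + 0.02² + 0.37² = 0.1089 + 0.0676 + 0.0004 + 0.0004 + 0.1369 = 0.3142
B_II = 1 / 0.3142 = 3.1827
Σp_IIIᵢ² = 0.08² + 0.78² + 0.02² + 0.09² + 0.03² = 0.0064 + 0.6084 + 0.0004 + 0.0081 + 0.0009 = 0.6242
B_III = 1 / 0.6242 = 1.6021
Σp_IVᵢ² = 0.02² + 0.06² + 0.02² + 0.48² + 0.42² = 0.0004 + 0.0036 + 0.0004 + 0.2304 + 0.1764 = 0.4112
B_IV = 1 / 0.4112 = 2.4319
Ranking by B (broadest → narrowest): morphospecies II (3.18) > morphospecies IV (2.43) > morphospecies III (1.60)

morphospecies II > morphospecies IV > morphospecies III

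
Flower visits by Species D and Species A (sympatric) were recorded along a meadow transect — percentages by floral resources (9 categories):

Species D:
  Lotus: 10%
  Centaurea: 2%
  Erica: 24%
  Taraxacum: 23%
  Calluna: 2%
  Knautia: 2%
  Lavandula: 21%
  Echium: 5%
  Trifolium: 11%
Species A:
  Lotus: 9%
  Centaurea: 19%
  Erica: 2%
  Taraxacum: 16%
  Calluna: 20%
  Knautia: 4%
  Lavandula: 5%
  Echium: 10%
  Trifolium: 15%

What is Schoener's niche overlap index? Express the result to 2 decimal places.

0.54

Convert percentages to proportions (divide by 100).
Σ|p₁ᵢ − p₂ᵢ| = 0.01 + 0.17 + 0.22 + 0.07 + 0.18 + 0.02 + 0.16 + 0.05 + 0.04 = 0.92
D = 1 − ½ × 0.92 = 1 − 0.460 = 0.5400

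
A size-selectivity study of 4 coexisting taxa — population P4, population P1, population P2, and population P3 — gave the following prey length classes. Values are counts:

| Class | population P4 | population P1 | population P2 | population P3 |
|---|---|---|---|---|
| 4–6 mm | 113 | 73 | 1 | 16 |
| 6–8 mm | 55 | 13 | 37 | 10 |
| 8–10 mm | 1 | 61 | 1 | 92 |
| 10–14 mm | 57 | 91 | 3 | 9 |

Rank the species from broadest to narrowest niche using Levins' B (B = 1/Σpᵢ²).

Proportions for population P4 (n=226): 113/226=0.5000, 55/226=0.2434, 1/226=0.0044, 57/226=0.2522
Proportions for population P1 (n=238): 73/238=0.3067, 13/238=0.0546, 61/238=0.2563, 91/238=0.3824
Proportions for population P2 (n=42): 1/42=0.0238, 37/42=0.8810, 1/42=0.0238, 3/42=0.0714
Proportions for population P3 (n=127): 16/127=0.1260, 10/127=0.0787, 92/127=0.7244, 9/127=0.0709
Σp_P4ᵢ² = 0.5000² + 0.2434² + 0.0044² + 0.2522² = 0.250000 + 0.059244 + 0.000019 + 0.063605 = 0.372868
B_P4 = 1 / 0.372868 = 2.6819
Σp_P1ᵢ² = 0.3067² + 0.0546² + 0.2563² + 0.3824² = 0.094065 + 0.002981 + 0.065690 + 0.146230 = 0.308966
B_P1 = 1 / 0.308966 = 3.2366
Σp_P2ᵢ² = 0.0238² + 0.8810² + 0.0238² + 0.0714² = 0.000566 + 0.776161 + 0.000566 + 0.005098 = 0.782391
B_P2 = 1 / 0.782391 = 1.2781
Σp_P3ᵢ² = 0.1260² + 0.0787² + 0.7244² + 0.0709² = 0.015876 + 0.006194 + 0.524755 + 0.005027 = 0.551852
B_P3 = 1 / 0.551852 = 1.8121
Ranking by B (broadest → narrowest): population P1 (3.24) > population P4 (2.68) > population P3 (1.81) > population P2 (1.28)

population P1 > population P4 > population P3 > population P2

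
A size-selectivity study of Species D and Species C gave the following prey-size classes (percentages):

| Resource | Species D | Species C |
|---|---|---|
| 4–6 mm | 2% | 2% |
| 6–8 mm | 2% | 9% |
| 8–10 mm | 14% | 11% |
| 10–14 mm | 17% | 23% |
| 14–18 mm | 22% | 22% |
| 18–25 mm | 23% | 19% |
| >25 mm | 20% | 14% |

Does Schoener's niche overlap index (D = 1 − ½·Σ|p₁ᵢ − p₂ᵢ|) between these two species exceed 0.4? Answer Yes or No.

Yes

Convert percentages to proportions (divide by 100).
Σ|p₁ᵢ − p₂ᵢ| = 0.00 + 0.07 + 0.03 + 0.06 + 0.00 + 0.04 + 0.06 = 0.26
D = 1 − ½ × 0.26 = 1 − 0.130 = 0.8700
D = 0.8700 > 0.4 → Yes.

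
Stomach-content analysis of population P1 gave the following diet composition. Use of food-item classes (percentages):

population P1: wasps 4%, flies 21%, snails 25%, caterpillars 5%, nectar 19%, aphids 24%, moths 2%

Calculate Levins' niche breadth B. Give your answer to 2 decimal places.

4.88

Convert percentages to proportions (divide by 100).
Σpᵢ² = 0.04² + 0.21² + 0.25² + 0.05² + 0.19² + 0.24² + 0.02² = 0.0016 + 0.0441 + 0.0625 + 0.0025 + 0.0361 + 0.0576 + 0.0004 = 0.2048
B = 1 / 0.2048 = 4.8828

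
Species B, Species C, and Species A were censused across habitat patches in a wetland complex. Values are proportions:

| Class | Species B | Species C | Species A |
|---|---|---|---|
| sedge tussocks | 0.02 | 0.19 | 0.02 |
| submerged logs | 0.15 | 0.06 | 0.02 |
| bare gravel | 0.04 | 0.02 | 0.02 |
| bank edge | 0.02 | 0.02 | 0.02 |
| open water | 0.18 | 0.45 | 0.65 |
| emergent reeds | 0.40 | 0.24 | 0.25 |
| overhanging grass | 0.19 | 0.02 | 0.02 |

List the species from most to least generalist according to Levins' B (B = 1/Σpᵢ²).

Σp_Bᵢ² = 0.02² + 0.15² + 0.04² + 0.02² + 0.18² + 0.40² + 0.19² = 0.0004 + 0.0225 + 0.0016 + 0.0004 + 0.0324 + 0.1600 + 0.0361 = 0.2534
B_B = 1 / 0.2534 = 3.9463
Σp_Cᵢ² = 0.19² + 0.06² + 0.02² + 0.02² + 0.45² + 0.24² + 0.02² = 0.0361 + 0.0036 + 0.0004 + 0.0004 + 0.2025 + 0.0576 + 0.0004 = 0.3010
B_C = 1 / 0.3010 = 3.3223
Σp_Aᵢ² = 0.02² + 0.02² + 0.02² + 0.02² + 0.65² + 0.25² + 0.02² = 0.0004 + 0.0004 + 0.0004 + 0.0004 + 0.4225 + 0.0625 + 0.0004 = 0.4870
B_A = 1 / 0.4870 = 2.0534
Ranking by B (broadest → narrowest): Species B (3.95) > Species C (3.32) > Species A (2.05)

Species B > Species C > Species A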